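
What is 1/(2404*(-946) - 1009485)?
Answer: -1/3283669 ≈ -3.0454e-7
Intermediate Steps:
1/(2404*(-946) - 1009485) = 1/(-2274184 - 1009485) = 1/(-3283669) = -1/3283669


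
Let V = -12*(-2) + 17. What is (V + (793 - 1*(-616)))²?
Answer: 2102500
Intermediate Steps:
V = 41 (V = 24 + 17 = 41)
(V + (793 - 1*(-616)))² = (41 + (793 - 1*(-616)))² = (41 + (793 + 616))² = (41 + 1409)² = 1450² = 2102500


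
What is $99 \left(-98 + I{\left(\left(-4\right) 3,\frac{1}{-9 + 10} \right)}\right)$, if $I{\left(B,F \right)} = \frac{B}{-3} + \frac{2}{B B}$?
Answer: $- \frac{74437}{8} \approx -9304.6$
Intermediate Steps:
$I{\left(B,F \right)} = \frac{2}{B^{2}} - \frac{B}{3}$ ($I{\left(B,F \right)} = B \left(- \frac{1}{3}\right) + \frac{2}{B^{2}} = - \frac{B}{3} + \frac{2}{B^{2}} = \frac{2}{B^{2}} - \frac{B}{3}$)
$99 \left(-98 + I{\left(\left(-4\right) 3,\frac{1}{-9 + 10} \right)}\right) = 99 \left(-98 - \left(- \frac{1}{72} + \frac{1}{3} \left(-4\right) 3\right)\right) = 99 \left(-98 + \left(\frac{2}{144} - -4\right)\right) = 99 \left(-98 + \left(2 \cdot \frac{1}{144} + 4\right)\right) = 99 \left(-98 + \left(\frac{1}{72} + 4\right)\right) = 99 \left(-98 + \frac{289}{72}\right) = 99 \left(- \frac{6767}{72}\right) = - \frac{74437}{8}$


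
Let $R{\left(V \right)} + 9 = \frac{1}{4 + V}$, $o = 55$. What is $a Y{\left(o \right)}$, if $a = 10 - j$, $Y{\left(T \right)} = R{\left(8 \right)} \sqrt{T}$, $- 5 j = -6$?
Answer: $- \frac{1177 \sqrt{55}}{15} \approx -581.92$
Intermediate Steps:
$j = \frac{6}{5}$ ($j = \left(- \frac{1}{5}\right) \left(-6\right) = \frac{6}{5} \approx 1.2$)
$R{\left(V \right)} = -9 + \frac{1}{4 + V}$
$Y{\left(T \right)} = - \frac{107 \sqrt{T}}{12}$ ($Y{\left(T \right)} = \frac{-35 - 72}{4 + 8} \sqrt{T} = \frac{-35 - 72}{12} \sqrt{T} = \frac{1}{12} \left(-107\right) \sqrt{T} = - \frac{107 \sqrt{T}}{12}$)
$a = \frac{44}{5}$ ($a = 10 - \frac{6}{5} = \frac{44}{5} \approx 8.8$)
$a Y{\left(o \right)} = \frac{44 \left(- \frac{107 \sqrt{55}}{12}\right)}{5} = - \frac{1177 \sqrt{55}}{15}$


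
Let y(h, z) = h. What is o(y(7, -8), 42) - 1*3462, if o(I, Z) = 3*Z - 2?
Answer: -3338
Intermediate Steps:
o(I, Z) = -2 + 3*Z
o(y(7, -8), 42) - 1*3462 = (-2 + 3*42) - 1*3462 = (-2 + 126) - 3462 = 124 - 3462 = -3338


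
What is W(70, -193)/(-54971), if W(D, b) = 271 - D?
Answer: -201/54971 ≈ -0.0036565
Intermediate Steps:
W(70, -193)/(-54971) = (271 - 1*70)/(-54971) = (271 - 70)*(-1/54971) = 201*(-1/54971) = -201/54971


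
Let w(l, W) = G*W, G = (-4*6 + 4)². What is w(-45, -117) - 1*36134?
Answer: -82934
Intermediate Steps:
G = 400 (G = (-24 + 4)² = (-20)² = 400)
w(l, W) = 400*W
w(-45, -117) - 1*36134 = 400*(-117) - 1*36134 = -46800 - 36134 = -82934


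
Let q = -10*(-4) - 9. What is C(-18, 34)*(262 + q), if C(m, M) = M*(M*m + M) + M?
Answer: -5748074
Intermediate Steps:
C(m, M) = M + M*(M + M*m) (C(m, M) = M*(M + M*m) + M = M + M*(M + M*m))
q = 31 (q = 40 - 9 = 31)
C(-18, 34)*(262 + q) = (34*(1 + 34 + 34*(-18)))*(262 + 31) = (34*(1 + 34 - 612))*293 = (34*(-577))*293 = -19618*293 = -5748074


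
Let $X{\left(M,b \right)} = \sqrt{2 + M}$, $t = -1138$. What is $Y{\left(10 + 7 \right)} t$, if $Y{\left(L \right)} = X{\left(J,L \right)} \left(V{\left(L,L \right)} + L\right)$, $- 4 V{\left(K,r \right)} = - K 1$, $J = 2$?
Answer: $-48365$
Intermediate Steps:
$V{\left(K,r \right)} = \frac{K}{4}$ ($V{\left(K,r \right)} = - \frac{- K 1}{4} = - \frac{\left(-1\right) K}{4} = \frac{K}{4}$)
$Y{\left(L \right)} = \frac{5 L}{2}$ ($Y{\left(L \right)} = \sqrt{2 + 2} \left(\frac{L}{4} + L\right) = \sqrt{4} \frac{5 L}{4} = 2 \frac{5 L}{4} = \frac{5 L}{2}$)
$Y{\left(10 + 7 \right)} t = \frac{5 \left(10 + 7\right)}{2} \left(-1138\right) = \frac{5}{2} \cdot 17 \left(-1138\right) = \frac{85}{2} \left(-1138\right) = -48365$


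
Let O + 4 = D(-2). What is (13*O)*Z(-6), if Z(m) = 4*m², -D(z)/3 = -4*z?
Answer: -52416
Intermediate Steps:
D(z) = 12*z (D(z) = -(-12)*z = 12*z)
O = -28 (O = -4 + 12*(-2) = -4 - 24 = -28)
(13*O)*Z(-6) = (13*(-28))*(4*(-6)²) = -1456*36 = -364*144 = -52416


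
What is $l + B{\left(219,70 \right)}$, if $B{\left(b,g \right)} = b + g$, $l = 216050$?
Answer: $216339$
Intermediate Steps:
$l + B{\left(219,70 \right)} = 216050 + \left(219 + 70\right) = 216050 + 289 = 216339$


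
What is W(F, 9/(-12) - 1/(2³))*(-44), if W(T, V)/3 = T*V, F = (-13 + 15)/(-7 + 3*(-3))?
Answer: -231/16 ≈ -14.438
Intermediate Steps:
F = -⅛ (F = 2/(-7 - 9) = 2/(-16) = 2*(-1/16) = -⅛ ≈ -0.12500)
W(T, V) = 3*T*V (W(T, V) = 3*(T*V) = 3*T*V)
W(F, 9/(-12) - 1/(2³))*(-44) = (3*(-⅛)*(9/(-12) - 1/(2³)))*(-44) = (3*(-⅛)*(9*(-1/12) - 1/8))*(-44) = (3*(-⅛)*(-¾ - 1*⅛))*(-44) = (3*(-⅛)*(-¾ - ⅛))*(-44) = (3*(-⅛)*(-7/8))*(-44) = (21/64)*(-44) = -231/16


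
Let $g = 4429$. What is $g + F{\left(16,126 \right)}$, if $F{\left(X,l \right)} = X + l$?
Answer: $4571$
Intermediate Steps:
$g + F{\left(16,126 \right)} = 4429 + \left(16 + 126\right) = 4429 + 142 = 4571$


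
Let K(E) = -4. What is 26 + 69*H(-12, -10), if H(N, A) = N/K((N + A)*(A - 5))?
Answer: 233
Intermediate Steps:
H(N, A) = -N/4 (H(N, A) = N/(-4) = N*(-¼) = -N/4)
26 + 69*H(-12, -10) = 26 + 69*(-¼*(-12)) = 26 + 69*3 = 26 + 207 = 233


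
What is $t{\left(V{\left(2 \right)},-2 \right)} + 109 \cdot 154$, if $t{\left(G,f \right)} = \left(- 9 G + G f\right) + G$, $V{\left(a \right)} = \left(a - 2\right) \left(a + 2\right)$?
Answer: $16786$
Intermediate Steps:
$V{\left(a \right)} = \left(-2 + a\right) \left(2 + a\right)$
$t{\left(G,f \right)} = - 8 G + G f$
$t{\left(V{\left(2 \right)},-2 \right)} + 109 \cdot 154 = \left(-4 + 2^{2}\right) \left(-8 - 2\right) + 109 \cdot 154 = \left(-4 + 4\right) \left(-10\right) + 16786 = 0 \left(-10\right) + 16786 = 0 + 16786 = 16786$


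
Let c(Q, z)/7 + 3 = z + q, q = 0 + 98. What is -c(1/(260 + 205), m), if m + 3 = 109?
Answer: -1407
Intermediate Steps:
m = 106 (m = -3 + 109 = 106)
q = 98
c(Q, z) = 665 + 7*z (c(Q, z) = -21 + 7*(z + 98) = -21 + 7*(98 + z) = -21 + (686 + 7*z) = 665 + 7*z)
-c(1/(260 + 205), m) = -(665 + 7*106) = -(665 + 742) = -1*1407 = -1407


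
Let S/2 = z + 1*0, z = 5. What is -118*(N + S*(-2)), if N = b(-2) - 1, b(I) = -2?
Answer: 2714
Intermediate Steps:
S = 10 (S = 2*(5 + 1*0) = 2*(5 + 0) = 2*5 = 10)
N = -3 (N = -2 - 1 = -3)
-118*(N + S*(-2)) = -118*(-3 + 10*(-2)) = -118*(-3 - 20) = -118*(-23) = 2714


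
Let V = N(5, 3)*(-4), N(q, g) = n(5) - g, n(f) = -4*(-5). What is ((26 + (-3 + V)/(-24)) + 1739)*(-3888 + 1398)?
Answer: -17608865/4 ≈ -4.4022e+6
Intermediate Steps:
n(f) = 20
N(q, g) = 20 - g
V = -68 (V = (20 - 1*3)*(-4) = (20 - 3)*(-4) = 17*(-4) = -68)
((26 + (-3 + V)/(-24)) + 1739)*(-3888 + 1398) = ((26 + (-3 - 68)/(-24)) + 1739)*(-3888 + 1398) = ((26 - 1/24*(-71)) + 1739)*(-2490) = ((26 + 71/24) + 1739)*(-2490) = (695/24 + 1739)*(-2490) = (42431/24)*(-2490) = -17608865/4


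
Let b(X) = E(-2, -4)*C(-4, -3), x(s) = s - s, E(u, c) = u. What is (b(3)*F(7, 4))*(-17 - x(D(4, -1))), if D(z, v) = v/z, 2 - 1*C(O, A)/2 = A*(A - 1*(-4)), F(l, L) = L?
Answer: 1360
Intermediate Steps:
C(O, A) = 4 - 2*A*(4 + A) (C(O, A) = 4 - 2*A*(A - 1*(-4)) = 4 - 2*A*(A + 4) = 4 - 2*A*(4 + A))
x(s) = 0
b(X) = -20 (b(X) = -2*(4 - 8*(-3) - 2*(-3)²) = -2*(4 + 24 - 2*9) = -2*(4 + 24 - 18) = -2*10 = -20)
(b(3)*F(7, 4))*(-17 - x(D(4, -1))) = (-20*4)*(-17 - 1*0) = -80*(-17 + 0) = -80*(-17) = 1360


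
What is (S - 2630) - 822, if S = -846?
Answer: -4298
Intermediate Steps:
(S - 2630) - 822 = (-846 - 2630) - 822 = -3476 - 822 = -4298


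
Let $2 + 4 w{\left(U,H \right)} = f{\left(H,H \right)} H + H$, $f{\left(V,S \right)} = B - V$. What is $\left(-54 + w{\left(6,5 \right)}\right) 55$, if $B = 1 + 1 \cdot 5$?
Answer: $-2860$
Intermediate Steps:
$B = 6$ ($B = 1 + 5 = 6$)
$f{\left(V,S \right)} = 6 - V$
$w{\left(U,H \right)} = - \frac{1}{2} + \frac{H}{4} + \frac{H \left(6 - H\right)}{4}$ ($w{\left(U,H \right)} = - \frac{1}{2} + \frac{\left(6 - H\right) H + H}{4} = - \frac{1}{2} + \frac{H \left(6 - H\right) + H}{4} = - \frac{1}{2} + \frac{H + H \left(6 - H\right)}{4} = - \frac{1}{2} + \left(\frac{H}{4} + \frac{H \left(6 - H\right)}{4}\right) = - \frac{1}{2} + \frac{H}{4} + \frac{H \left(6 - H\right)}{4}$)
$\left(-54 + w{\left(6,5 \right)}\right) 55 = \left(-54 - \left(- \frac{3}{4} + \frac{5 \left(-6 + 5\right)}{4}\right)\right) 55 = \left(-54 - \left(- \frac{3}{4} - \frac{5}{4}\right)\right) 55 = \left(-54 + \left(- \frac{1}{2} + \frac{5}{4} + \frac{5}{4}\right)\right) 55 = \left(-54 + 2\right) 55 = \left(-52\right) 55 = -2860$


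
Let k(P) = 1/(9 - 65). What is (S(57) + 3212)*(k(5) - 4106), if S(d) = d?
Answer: -107380579/8 ≈ -1.3423e+7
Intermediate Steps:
k(P) = -1/56 (k(P) = 1/(-56) = -1/56)
(S(57) + 3212)*(k(5) - 4106) = (57 + 3212)*(-1/56 - 4106) = 3269*(-229937/56) = -107380579/8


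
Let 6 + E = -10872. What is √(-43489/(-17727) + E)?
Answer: I*√3417602812959/17727 ≈ 104.29*I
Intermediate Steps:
E = -10878 (E = -6 - 10872 = -10878)
√(-43489/(-17727) + E) = √(-43489/(-17727) - 10878) = √(-43489*(-1/17727) - 10878) = √(43489/17727 - 10878) = √(-192790817/17727) = I*√3417602812959/17727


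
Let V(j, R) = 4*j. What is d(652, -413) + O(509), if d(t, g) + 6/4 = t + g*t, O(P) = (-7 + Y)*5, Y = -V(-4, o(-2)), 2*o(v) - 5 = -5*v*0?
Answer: -537161/2 ≈ -2.6858e+5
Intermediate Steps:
o(v) = 5/2 (o(v) = 5/2 + (-5*v*0)/2 = 5/2 + (1/2)*0 = 5/2 + 0 = 5/2)
Y = 16 (Y = -4*(-4) = -1*(-16) = 16)
O(P) = 45 (O(P) = (-7 + 16)*5 = 9*5 = 45)
d(t, g) = -3/2 + t + g*t (d(t, g) = -3/2 + (t + g*t) = -3/2 + t + g*t)
d(652, -413) + O(509) = (-3/2 + 652 - 413*652) + 45 = (-3/2 + 652 - 269276) + 45 = -537251/2 + 45 = -537161/2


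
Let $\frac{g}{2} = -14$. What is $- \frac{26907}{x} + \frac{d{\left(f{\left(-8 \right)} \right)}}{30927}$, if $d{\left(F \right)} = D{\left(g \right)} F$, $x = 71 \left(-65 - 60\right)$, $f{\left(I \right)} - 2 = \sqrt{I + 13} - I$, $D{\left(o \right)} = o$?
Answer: $\frac{829667789}{274477125} - \frac{28 \sqrt{5}}{30927} \approx 3.0207$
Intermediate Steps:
$g = -28$ ($g = 2 \left(-14\right) = -28$)
$f{\left(I \right)} = 2 + \sqrt{13 + I} - I$ ($f{\left(I \right)} = 2 - \left(I - \sqrt{I + 13}\right) = 2 - \left(I - \sqrt{13 + I}\right) = 2 + \sqrt{13 + I} - I$)
$x = -8875$ ($x = 71 \left(-125\right) = -8875$)
$d{\left(F \right)} = - 28 F$
$- \frac{26907}{x} + \frac{d{\left(f{\left(-8 \right)} \right)}}{30927} = - \frac{26907}{-8875} + \frac{\left(-28\right) \left(2 + \sqrt{13 - 8} - -8\right)}{30927} = \left(-26907\right) \left(- \frac{1}{8875}\right) + - 28 \left(2 + \sqrt{5} + 8\right) \frac{1}{30927} = \frac{26907}{8875} + - 28 \left(10 + \sqrt{5}\right) \frac{1}{30927} = \frac{26907}{8875} + \left(-280 - 28 \sqrt{5}\right) \frac{1}{30927} = \frac{26907}{8875} - \left(\frac{280}{30927} + \frac{28 \sqrt{5}}{30927}\right) = \frac{829667789}{274477125} - \frac{28 \sqrt{5}}{30927}$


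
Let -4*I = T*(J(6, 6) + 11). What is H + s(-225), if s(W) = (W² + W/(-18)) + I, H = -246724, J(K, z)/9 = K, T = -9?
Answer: -783761/4 ≈ -1.9594e+5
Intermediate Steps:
J(K, z) = 9*K
I = 585/4 (I = -(-9)*(9*6 + 11)/4 = -(-9)*(54 + 11)/4 = -(-9)*65/4 = -¼*(-585) = 585/4 ≈ 146.25)
s(W) = 585/4 + W² - W/18 (s(W) = (W² + W/(-18)) + 585/4 = (W² - W/18) + 585/4 = 585/4 + W² - W/18)
H + s(-225) = -246724 + (585/4 + (-225)² - 1/18*(-225)) = -246724 + (585/4 + 50625 + 25/2) = -246724 + 203135/4 = -783761/4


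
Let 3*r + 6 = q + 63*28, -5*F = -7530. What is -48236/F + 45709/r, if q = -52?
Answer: 62111323/1284618 ≈ 48.350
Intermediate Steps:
F = 1506 (F = -1/5*(-7530) = 1506)
r = 1706/3 (r = -2 + (-52 + 63*28)/3 = -2 + (-52 + 1764)/3 = -2 + (1/3)*1712 = -2 + 1712/3 = 1706/3 ≈ 568.67)
-48236/F + 45709/r = -48236/1506 + 45709/(1706/3) = -48236*1/1506 + 45709*(3/1706) = -24118/753 + 137127/1706 = 62111323/1284618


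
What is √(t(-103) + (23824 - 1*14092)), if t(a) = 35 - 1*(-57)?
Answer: 4*√614 ≈ 99.116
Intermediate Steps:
t(a) = 92 (t(a) = 35 + 57 = 92)
√(t(-103) + (23824 - 1*14092)) = √(92 + (23824 - 1*14092)) = √(92 + (23824 - 14092)) = √(92 + 9732) = √9824 = 4*√614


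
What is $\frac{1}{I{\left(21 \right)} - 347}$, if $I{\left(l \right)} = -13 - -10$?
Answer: $- \frac{1}{350} \approx -0.0028571$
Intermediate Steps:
$I{\left(l \right)} = -3$ ($I{\left(l \right)} = -13 + 10 = -3$)
$\frac{1}{I{\left(21 \right)} - 347} = \frac{1}{-3 - 347} = \frac{1}{-350} = - \frac{1}{350}$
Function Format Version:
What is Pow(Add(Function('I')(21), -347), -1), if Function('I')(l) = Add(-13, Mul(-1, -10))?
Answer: Rational(-1, 350) ≈ -0.0028571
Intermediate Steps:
Function('I')(l) = -3 (Function('I')(l) = Add(-13, 10) = -3)
Pow(Add(Function('I')(21), -347), -1) = Pow(Add(-3, -347), -1) = Pow(-350, -1) = Rational(-1, 350)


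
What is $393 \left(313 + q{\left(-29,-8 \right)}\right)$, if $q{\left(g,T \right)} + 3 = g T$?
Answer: $213006$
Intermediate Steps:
$q{\left(g,T \right)} = -3 + T g$ ($q{\left(g,T \right)} = -3 + g T = -3 + T g$)
$393 \left(313 + q{\left(-29,-8 \right)}\right) = 393 \left(313 - -229\right) = 393 \left(313 + \left(-3 + 232\right)\right) = 393 \left(313 + 229\right) = 393 \cdot 542 = 213006$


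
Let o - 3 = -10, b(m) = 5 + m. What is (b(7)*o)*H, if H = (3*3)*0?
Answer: 0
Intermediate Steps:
o = -7 (o = 3 - 10 = -7)
H = 0 (H = 9*0 = 0)
(b(7)*o)*H = ((5 + 7)*(-7))*0 = (12*(-7))*0 = -84*0 = 0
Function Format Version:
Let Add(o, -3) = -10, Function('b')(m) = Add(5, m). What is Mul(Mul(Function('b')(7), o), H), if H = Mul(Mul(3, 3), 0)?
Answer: 0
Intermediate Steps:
o = -7 (o = Add(3, -10) = -7)
H = 0 (H = Mul(9, 0) = 0)
Mul(Mul(Function('b')(7), o), H) = Mul(Mul(Add(5, 7), -7), 0) = Mul(Mul(12, -7), 0) = Mul(-84, 0) = 0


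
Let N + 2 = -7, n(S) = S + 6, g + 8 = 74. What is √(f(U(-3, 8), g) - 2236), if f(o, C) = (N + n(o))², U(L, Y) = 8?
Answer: I*√2211 ≈ 47.021*I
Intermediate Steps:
g = 66 (g = -8 + 74 = 66)
n(S) = 6 + S
N = -9 (N = -2 - 7 = -9)
f(o, C) = (-3 + o)² (f(o, C) = (-9 + (6 + o))² = (-3 + o)²)
√(f(U(-3, 8), g) - 2236) = √((-3 + 8)² - 2236) = √(5² - 2236) = √(25 - 2236) = √(-2211) = I*√2211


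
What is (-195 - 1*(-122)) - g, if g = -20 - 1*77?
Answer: 24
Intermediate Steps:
g = -97 (g = -20 - 77 = -97)
(-195 - 1*(-122)) - g = (-195 - 1*(-122)) - 1*(-97) = (-195 + 122) + 97 = -73 + 97 = 24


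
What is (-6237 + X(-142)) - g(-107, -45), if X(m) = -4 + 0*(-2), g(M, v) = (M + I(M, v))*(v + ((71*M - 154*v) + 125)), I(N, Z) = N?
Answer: -131859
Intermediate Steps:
g(M, v) = 2*M*(125 - 153*v + 71*M) (g(M, v) = (M + M)*(v + ((71*M - 154*v) + 125)) = (2*M)*(v + ((-154*v + 71*M) + 125)) = (2*M)*(v + (125 - 154*v + 71*M)) = (2*M)*(125 - 153*v + 71*M) = 2*M*(125 - 153*v + 71*M))
X(m) = -4 (X(m) = -4 + 0 = -4)
(-6237 + X(-142)) - g(-107, -45) = (-6237 - 4) - 2*(-107)*(125 - 153*(-45) + 71*(-107)) = -6241 - 2*(-107)*(125 + 6885 - 7597) = -6241 - 2*(-107)*(-587) = -6241 - 1*125618 = -6241 - 125618 = -131859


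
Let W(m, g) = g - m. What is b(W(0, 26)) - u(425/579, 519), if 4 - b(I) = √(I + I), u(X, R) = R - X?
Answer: -297760/579 - 2*√13 ≈ -521.48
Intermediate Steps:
b(I) = 4 - √2*√I (b(I) = 4 - √(I + I) = 4 - √(2*I) = 4 - √2*√I)
b(W(0, 26)) - u(425/579, 519) = (4 - √2*√(26 - 1*0)) - (519 - 425/579) = (4 - √2*√(26 + 0)) - (519 - 425/579) = (4 - √2*√26) - (519 - 1*425/579) = (4 - 2*√13) - (519 - 425/579) = (4 - 2*√13) - 1*300076/579 = (4 - 2*√13) - 300076/579 = -297760/579 - 2*√13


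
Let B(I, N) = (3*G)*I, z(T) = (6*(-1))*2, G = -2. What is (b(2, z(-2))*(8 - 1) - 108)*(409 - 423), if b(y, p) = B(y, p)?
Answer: 2688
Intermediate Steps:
z(T) = -12 (z(T) = -6*2 = -12)
B(I, N) = -6*I (B(I, N) = (3*(-2))*I = -6*I)
b(y, p) = -6*y
(b(2, z(-2))*(8 - 1) - 108)*(409 - 423) = ((-6*2)*(8 - 1) - 108)*(409 - 423) = (-12*7 - 108)*(-14) = (-84 - 108)*(-14) = -192*(-14) = 2688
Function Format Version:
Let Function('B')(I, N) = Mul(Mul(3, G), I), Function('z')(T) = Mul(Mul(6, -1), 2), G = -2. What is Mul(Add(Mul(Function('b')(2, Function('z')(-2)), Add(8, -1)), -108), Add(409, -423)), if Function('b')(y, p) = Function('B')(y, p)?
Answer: 2688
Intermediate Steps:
Function('z')(T) = -12 (Function('z')(T) = Mul(-6, 2) = -12)
Function('B')(I, N) = Mul(-6, I) (Function('B')(I, N) = Mul(Mul(3, -2), I) = Mul(-6, I))
Function('b')(y, p) = Mul(-6, y)
Mul(Add(Mul(Function('b')(2, Function('z')(-2)), Add(8, -1)), -108), Add(409, -423)) = Mul(Add(Mul(Mul(-6, 2), Add(8, -1)), -108), Add(409, -423)) = Mul(Add(Mul(-12, 7), -108), -14) = Mul(Add(-84, -108), -14) = Mul(-192, -14) = 2688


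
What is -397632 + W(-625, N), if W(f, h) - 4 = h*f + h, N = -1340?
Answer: 438532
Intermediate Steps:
W(f, h) = 4 + h + f*h (W(f, h) = 4 + (h*f + h) = 4 + (f*h + h) = 4 + (h + f*h) = 4 + h + f*h)
-397632 + W(-625, N) = -397632 + (4 - 1340 - 625*(-1340)) = -397632 + (4 - 1340 + 837500) = -397632 + 836164 = 438532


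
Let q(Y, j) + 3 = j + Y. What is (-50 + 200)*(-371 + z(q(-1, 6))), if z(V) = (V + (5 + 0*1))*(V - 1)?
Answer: -54600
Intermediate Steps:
q(Y, j) = -3 + Y + j (q(Y, j) = -3 + (j + Y) = -3 + (Y + j) = -3 + Y + j)
z(V) = (-1 + V)*(5 + V) (z(V) = (V + (5 + 0))*(-1 + V) = (V + 5)*(-1 + V) = (5 + V)*(-1 + V) = (-1 + V)*(5 + V))
(-50 + 200)*(-371 + z(q(-1, 6))) = (-50 + 200)*(-371 + (-5 + (-3 - 1 + 6)**2 + 4*(-3 - 1 + 6))) = 150*(-371 + (-5 + 2**2 + 4*2)) = 150*(-371 + (-5 + 4 + 8)) = 150*(-371 + 7) = 150*(-364) = -54600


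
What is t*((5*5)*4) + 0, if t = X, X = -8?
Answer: -800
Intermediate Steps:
t = -8
t*((5*5)*4) + 0 = -8*5*5*4 + 0 = -200*4 + 0 = -8*100 + 0 = -800 + 0 = -800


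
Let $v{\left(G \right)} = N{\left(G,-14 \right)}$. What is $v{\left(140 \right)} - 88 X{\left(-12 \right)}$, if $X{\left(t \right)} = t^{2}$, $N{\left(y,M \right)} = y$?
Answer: $-12532$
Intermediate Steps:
$v{\left(G \right)} = G$
$v{\left(140 \right)} - 88 X{\left(-12 \right)} = 140 - 88 \left(-12\right)^{2} = 140 - 12672 = -12532$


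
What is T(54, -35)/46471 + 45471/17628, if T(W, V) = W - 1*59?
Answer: 704331567/273063596 ≈ 2.5794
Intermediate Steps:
T(W, V) = -59 + W (T(W, V) = W - 59 = -59 + W)
T(54, -35)/46471 + 45471/17628 = (-59 + 54)/46471 + 45471/17628 = -5*1/46471 + 45471*(1/17628) = -5/46471 + 15157/5876 = 704331567/273063596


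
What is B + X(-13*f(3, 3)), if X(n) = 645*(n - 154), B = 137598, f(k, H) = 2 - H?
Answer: 46653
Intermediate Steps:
X(n) = -99330 + 645*n (X(n) = 645*(-154 + n) = -99330 + 645*n)
B + X(-13*f(3, 3)) = 137598 + (-99330 + 645*(-13*(2 - 1*3))) = 137598 + (-99330 + 645*(-13*(2 - 3))) = 137598 + (-99330 + 645*(-13*(-1))) = 137598 + (-99330 + 645*13) = 137598 + (-99330 + 8385) = 137598 - 90945 = 46653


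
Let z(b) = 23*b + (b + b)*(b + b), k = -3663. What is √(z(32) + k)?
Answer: √1169 ≈ 34.191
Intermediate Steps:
z(b) = 4*b² + 23*b (z(b) = 23*b + (2*b)*(2*b) = 23*b + 4*b² = 4*b² + 23*b)
√(z(32) + k) = √(32*(23 + 4*32) - 3663) = √(32*(23 + 128) - 3663) = √(32*151 - 3663) = √(4832 - 3663) = √1169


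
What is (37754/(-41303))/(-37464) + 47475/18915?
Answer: 2448745678237/975620310756 ≈ 2.5099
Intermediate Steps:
(37754/(-41303))/(-37464) + 47475/18915 = (37754*(-1/41303))*(-1/37464) + 47475*(1/18915) = -37754/41303*(-1/37464) + 3165/1261 = 18877/773687796 + 3165/1261 = 2448745678237/975620310756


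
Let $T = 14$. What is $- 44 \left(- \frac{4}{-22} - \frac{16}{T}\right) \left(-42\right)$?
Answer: $-1776$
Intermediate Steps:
$- 44 \left(- \frac{4}{-22} - \frac{16}{T}\right) \left(-42\right) = - 44 \left(- \frac{4}{-22} - \frac{16}{14}\right) \left(-42\right) = - 44 \left(\left(-4\right) \left(- \frac{1}{22}\right) - \frac{8}{7}\right) \left(-42\right) = - 44 \left(\frac{2}{11} - \frac{8}{7}\right) \left(-42\right) = \left(-44\right) \left(- \frac{74}{77}\right) \left(-42\right) = \frac{296}{7} \left(-42\right) = -1776$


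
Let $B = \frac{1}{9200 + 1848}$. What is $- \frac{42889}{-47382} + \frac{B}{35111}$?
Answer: $\frac{8318457274487}{9189888816648} \approx 0.90518$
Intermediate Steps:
$B = \frac{1}{11048} \approx 9.0514 \cdot 10^{-5}$
$- \frac{42889}{-47382} + \frac{B}{35111} = - \frac{42889}{-47382} + \frac{1}{11048 \cdot 35111} = \left(-42889\right) \left(- \frac{1}{47382}\right) + \frac{1}{11048} \cdot \frac{1}{35111} = \frac{42889}{47382} + \frac{1}{387906328} = \frac{8318457274487}{9189888816648}$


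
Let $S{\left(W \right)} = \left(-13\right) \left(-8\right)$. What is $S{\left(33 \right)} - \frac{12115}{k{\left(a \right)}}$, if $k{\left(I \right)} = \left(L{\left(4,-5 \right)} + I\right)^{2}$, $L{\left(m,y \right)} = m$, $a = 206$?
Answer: $\frac{914857}{8820} \approx 103.73$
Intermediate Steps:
$S{\left(W \right)} = 104$
$k{\left(I \right)} = \left(4 + I\right)^{2}$
$S{\left(33 \right)} - \frac{12115}{k{\left(a \right)}} = 104 - \frac{12115}{\left(4 + 206\right)^{2}} = 104 - \frac{12115}{210^{2}} = 104 - \frac{12115}{44100} = 104 - \frac{2423}{8820} = \frac{914857}{8820}$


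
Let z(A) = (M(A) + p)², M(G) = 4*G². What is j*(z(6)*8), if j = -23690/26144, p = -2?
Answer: -119421290/817 ≈ -1.4617e+5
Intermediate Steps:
j = -11845/13072 (j = -23690*1/26144 = -11845/13072 ≈ -0.90614)
z(A) = (-2 + 4*A²)² (z(A) = (4*A² - 2)² = (-2 + 4*A²)²)
j*(z(6)*8) = -11845*4*(-1 + 2*6²)²*8/13072 = -11845*4*(-1 + 2*36)²*8/13072 = -11845*4*(-1 + 72)²*8/13072 = -11845*4*71²*8/13072 = -11845*4*5041*8/13072 = -59710645*8/3268 = -11845/13072*161312 = -119421290/817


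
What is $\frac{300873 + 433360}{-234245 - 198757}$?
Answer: $- \frac{734233}{433002} \approx -1.6957$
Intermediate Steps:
$\frac{300873 + 433360}{-234245 - 198757} = \frac{734233}{-433002} = 734233 \left(- \frac{1}{433002}\right) = - \frac{734233}{433002}$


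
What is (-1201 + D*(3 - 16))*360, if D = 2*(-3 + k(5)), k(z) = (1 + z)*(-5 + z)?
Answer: -404280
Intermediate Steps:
D = -6 (D = 2*(-3 + (-5 + 5² - 4*5)) = 2*(-3 + (-5 + 25 - 20)) = 2*(-3 + 0) = 2*(-3) = -6)
(-1201 + D*(3 - 16))*360 = (-1201 - 6*(3 - 16))*360 = (-1201 - 6*(-13))*360 = (-1201 + 78)*360 = -1123*360 = -404280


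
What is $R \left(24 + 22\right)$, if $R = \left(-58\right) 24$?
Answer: $-64032$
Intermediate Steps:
$R = -1392$
$R \left(24 + 22\right) = - 1392 \left(24 + 22\right) = \left(-1392\right) 46 = -64032$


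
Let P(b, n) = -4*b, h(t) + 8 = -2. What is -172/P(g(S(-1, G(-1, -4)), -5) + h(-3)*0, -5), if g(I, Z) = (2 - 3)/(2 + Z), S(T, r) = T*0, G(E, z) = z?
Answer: 129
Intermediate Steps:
h(t) = -10 (h(t) = -8 - 2 = -10)
S(T, r) = 0
g(I, Z) = -1/(2 + Z)
-172/P(g(S(-1, G(-1, -4)), -5) + h(-3)*0, -5) = -172*(-1/(4*(-1/(2 - 5) - 10*0))) = -172*(-1/(4*(-1/(-3) + 0))) = -172*(-1/(4*(-1*(-1/3) + 0))) = -172*(-1/(4*(1/3 + 0))) = -172/((-4*1/3)) = -172/(-4/3) = -172*(-3/4) = 129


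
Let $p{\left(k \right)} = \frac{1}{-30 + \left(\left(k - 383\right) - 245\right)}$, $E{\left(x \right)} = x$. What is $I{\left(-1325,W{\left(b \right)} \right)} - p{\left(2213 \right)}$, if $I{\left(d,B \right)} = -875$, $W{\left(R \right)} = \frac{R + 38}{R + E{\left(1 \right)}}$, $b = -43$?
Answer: $- \frac{1360626}{1555} \approx -875.0$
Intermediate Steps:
$W{\left(R \right)} = \frac{38 + R}{1 + R}$ ($W{\left(R \right)} = \frac{R + 38}{R + 1} = \frac{38 + R}{1 + R}$)
$p{\left(k \right)} = \frac{1}{-658 + k}$ ($p{\left(k \right)} = \frac{1}{-30 + \left(\left(-383 + k\right) - 245\right)} = \frac{1}{-30 + \left(-628 + k\right)} = \frac{1}{-658 + k}$)
$I{\left(-1325,W{\left(b \right)} \right)} - p{\left(2213 \right)} = -875 - \frac{1}{-658 + 2213} = -875 - \frac{1}{1555} = - \frac{1360626}{1555}$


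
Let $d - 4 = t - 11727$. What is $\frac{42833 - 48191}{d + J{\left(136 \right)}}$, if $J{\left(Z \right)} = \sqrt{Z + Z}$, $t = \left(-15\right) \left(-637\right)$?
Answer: $\frac{726009}{293747} + \frac{2679 \sqrt{17}}{587494} \approx 2.4903$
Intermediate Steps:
$t = 9555$
$d = -2168$ ($d = 4 + \left(9555 - 11727\right) = 4 - 2172 = -2168$)
$J{\left(Z \right)} = \sqrt{2} \sqrt{Z}$ ($J{\left(Z \right)} = \sqrt{2 Z} = \sqrt{2} \sqrt{Z}$)
$\frac{42833 - 48191}{d + J{\left(136 \right)}} = \frac{42833 - 48191}{-2168 + \sqrt{2} \sqrt{136}} = - \frac{5358}{-2168 + \sqrt{2} \cdot 2 \sqrt{34}} = - \frac{5358}{-2168 + 4 \sqrt{17}}$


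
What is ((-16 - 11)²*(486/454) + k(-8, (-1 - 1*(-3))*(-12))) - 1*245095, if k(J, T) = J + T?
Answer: -55466682/227 ≈ -2.4435e+5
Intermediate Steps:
((-16 - 11)²*(486/454) + k(-8, (-1 - 1*(-3))*(-12))) - 1*245095 = ((-16 - 11)²*(486/454) + (-8 + (-1 - 1*(-3))*(-12))) - 1*245095 = ((-27)²*(486*(1/454)) + (-8 + (-1 + 3)*(-12))) - 245095 = (729*(243/227) + (-8 + 2*(-12))) - 245095 = (177147/227 + (-8 - 24)) - 245095 = (177147/227 - 32) - 245095 = 169883/227 - 245095 = -55466682/227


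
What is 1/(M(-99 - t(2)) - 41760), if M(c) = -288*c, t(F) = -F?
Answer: -1/13824 ≈ -7.2338e-5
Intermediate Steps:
1/(M(-99 - t(2)) - 41760) = 1/(-288*(-99 - (-1)*2) - 41760) = 1/(-288*(-99 - 1*(-2)) - 41760) = 1/(-288*(-99 + 2) - 41760) = 1/(-288*(-97) - 41760) = 1/(27936 - 41760) = 1/(-13824) = -1/13824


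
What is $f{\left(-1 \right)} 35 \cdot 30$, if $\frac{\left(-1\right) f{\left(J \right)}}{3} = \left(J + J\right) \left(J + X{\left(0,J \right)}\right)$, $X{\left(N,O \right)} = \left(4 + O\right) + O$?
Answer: $6300$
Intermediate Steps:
$X{\left(N,O \right)} = 4 + 2 O$
$f{\left(J \right)} = - 6 J \left(4 + 3 J\right)$ ($f{\left(J \right)} = - 3 \left(J + J\right) \left(J + \left(4 + 2 J\right)\right) = - 3 \cdot 2 J \left(4 + 3 J\right) = - 6 J \left(4 + 3 J\right)$)
$f{\left(-1 \right)} 35 \cdot 30 = \left(-6\right) \left(-1\right) \left(4 + 3 \left(-1\right)\right) 35 \cdot 30 = \left(-6\right) \left(-1\right) \left(4 - 3\right) 35 \cdot 30 = \left(-6\right) \left(-1\right) 1 \cdot 35 \cdot 30 = 6 \cdot 35 \cdot 30 = 210 \cdot 30 = 6300$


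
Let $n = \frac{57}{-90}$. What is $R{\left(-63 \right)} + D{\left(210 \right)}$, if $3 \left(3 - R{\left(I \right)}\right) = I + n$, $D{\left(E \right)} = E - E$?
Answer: $\frac{2179}{90} \approx 24.211$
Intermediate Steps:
$n = - \frac{19}{30}$ ($n = 57 \left(- \frac{1}{90}\right) = - \frac{19}{30} \approx -0.63333$)
$D{\left(E \right)} = 0$
$R{\left(I \right)} = \frac{289}{90} - \frac{I}{3}$ ($R{\left(I \right)} = 3 - \frac{I - \frac{19}{30}}{3} = 3 - \frac{- \frac{19}{30} + I}{3} = 3 - \left(- \frac{19}{90} + \frac{I}{3}\right) = \frac{289}{90} - \frac{I}{3}$)
$R{\left(-63 \right)} + D{\left(210 \right)} = \left(\frac{289}{90} - -21\right) + 0 = \left(\frac{289}{90} + 21\right) + 0 = \frac{2179}{90} + 0 = \frac{2179}{90}$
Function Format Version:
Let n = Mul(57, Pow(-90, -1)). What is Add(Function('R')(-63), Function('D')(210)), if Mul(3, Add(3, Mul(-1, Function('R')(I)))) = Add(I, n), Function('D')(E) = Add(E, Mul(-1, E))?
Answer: Rational(2179, 90) ≈ 24.211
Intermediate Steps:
n = Rational(-19, 30) (n = Mul(57, Rational(-1, 90)) = Rational(-19, 30) ≈ -0.63333)
Function('D')(E) = 0
Function('R')(I) = Add(Rational(289, 90), Mul(Rational(-1, 3), I)) (Function('R')(I) = Add(3, Mul(Rational(-1, 3), Add(I, Rational(-19, 30)))) = Add(3, Mul(Rational(-1, 3), Add(Rational(-19, 30), I))) = Add(3, Add(Rational(19, 90), Mul(Rational(-1, 3), I))) = Add(Rational(289, 90), Mul(Rational(-1, 3), I)))
Add(Function('R')(-63), Function('D')(210)) = Add(Add(Rational(289, 90), Mul(Rational(-1, 3), -63)), 0) = Add(Add(Rational(289, 90), 21), 0) = Add(Rational(2179, 90), 0) = Rational(2179, 90)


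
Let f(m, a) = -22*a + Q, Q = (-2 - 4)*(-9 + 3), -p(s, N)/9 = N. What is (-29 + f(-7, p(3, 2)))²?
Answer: 162409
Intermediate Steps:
p(s, N) = -9*N
Q = 36 (Q = -6*(-6) = 36)
f(m, a) = 36 - 22*a (f(m, a) = -22*a + 36 = 36 - 22*a)
(-29 + f(-7, p(3, 2)))² = (-29 + (36 - (-198)*2))² = (-29 + (36 - 22*(-18)))² = (-29 + (36 + 396))² = (-29 + 432)² = 403² = 162409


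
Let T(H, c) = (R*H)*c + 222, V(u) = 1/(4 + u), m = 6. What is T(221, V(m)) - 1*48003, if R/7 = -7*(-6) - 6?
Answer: -211059/5 ≈ -42212.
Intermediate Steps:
R = 252 (R = 7*(-7*(-6) - 6) = 7*(42 - 6) = 7*36 = 252)
T(H, c) = 222 + 252*H*c (T(H, c) = (252*H)*c + 222 = 252*H*c + 222 = 222 + 252*H*c)
T(221, V(m)) - 1*48003 = (222 + 252*221/(4 + 6)) - 1*48003 = (222 + 252*221/10) - 48003 = (222 + 252*221*(1/10)) - 48003 = (222 + 27846/5) - 48003 = 28956/5 - 48003 = -211059/5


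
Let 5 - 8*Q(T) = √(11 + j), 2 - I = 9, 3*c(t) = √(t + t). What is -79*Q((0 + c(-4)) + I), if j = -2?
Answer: -79/4 ≈ -19.750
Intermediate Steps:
c(t) = √2*√t/3 (c(t) = √(t + t)/3 = √(2*t)/3 = (√2*√t)/3 = √2*√t/3)
I = -7 (I = 2 - 1*9 = 2 - 9 = -7)
Q(T) = ¼ (Q(T) = 5/8 - √(11 - 2)/8 = 5/8 - √9/8 = 5/8 - ⅛*3 = 5/8 - 3/8 = ¼)
-79*Q((0 + c(-4)) + I) = -79*¼ = -79/4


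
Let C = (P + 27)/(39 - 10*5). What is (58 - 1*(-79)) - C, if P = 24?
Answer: 1558/11 ≈ 141.64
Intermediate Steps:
C = -51/11 (C = (24 + 27)/(39 - 10*5) = 51/(39 - 50) = 51/(-11) = 51*(-1/11) = -51/11 ≈ -4.6364)
(58 - 1*(-79)) - C = (58 - 1*(-79)) - 1*(-51/11) = (58 + 79) + 51/11 = 137 + 51/11 = 1558/11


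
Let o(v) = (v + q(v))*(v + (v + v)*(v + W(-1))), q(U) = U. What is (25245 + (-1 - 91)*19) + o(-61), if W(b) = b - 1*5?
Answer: -966289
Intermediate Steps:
W(b) = -5 + b (W(b) = b - 5 = -5 + b)
o(v) = 2*v*(v + 2*v*(-6 + v)) (o(v) = (v + v)*(v + (v + v)*(v + (-5 - 1))) = (2*v)*(v + (2*v)*(v - 6)) = (2*v)*(v + (2*v)*(-6 + v)) = (2*v)*(v + 2*v*(-6 + v)) = 2*v*(v + 2*v*(-6 + v)))
(25245 + (-1 - 91)*19) + o(-61) = (25245 + (-1 - 91)*19) + (-61)²*(-22 + 4*(-61)) = (25245 - 92*19) + 3721*(-22 - 244) = (25245 - 1748) + 3721*(-266) = 23497 - 989786 = -966289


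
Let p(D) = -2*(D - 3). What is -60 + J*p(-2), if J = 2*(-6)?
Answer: -180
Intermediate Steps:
p(D) = 6 - 2*D (p(D) = -2*(-3 + D) = 6 - 2*D)
J = -12
-60 + J*p(-2) = -60 - 12*(6 - 2*(-2)) = -60 - 12*(6 + 4) = -60 - 12*10 = -60 - 120 = -180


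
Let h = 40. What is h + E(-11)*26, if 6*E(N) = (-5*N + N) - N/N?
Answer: 679/3 ≈ 226.33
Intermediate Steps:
E(N) = -⅙ - 2*N/3 (E(N) = ((-5*N + N) - N/N)/6 = (-4*N - 1*1)/6 = (-4*N - 1)/6 = (-1 - 4*N)/6 = -⅙ - 2*N/3)
h + E(-11)*26 = 40 + (-⅙ - ⅔*(-11))*26 = 40 + (-⅙ + 22/3)*26 = 40 + (43/6)*26 = 40 + 559/3 = 679/3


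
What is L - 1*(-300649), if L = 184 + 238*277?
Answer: 366759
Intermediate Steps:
L = 66110 (L = 184 + 65926 = 66110)
L - 1*(-300649) = 66110 - 1*(-300649) = 66110 + 300649 = 366759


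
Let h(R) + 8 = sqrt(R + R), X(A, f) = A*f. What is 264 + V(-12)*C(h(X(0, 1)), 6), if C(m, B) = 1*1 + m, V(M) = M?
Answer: 348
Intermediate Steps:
h(R) = -8 + sqrt(2)*sqrt(R) (h(R) = -8 + sqrt(R + R) = -8 + sqrt(2*R) = -8 + sqrt(2)*sqrt(R))
C(m, B) = 1 + m
264 + V(-12)*C(h(X(0, 1)), 6) = 264 - 12*(1 + (-8 + sqrt(2)*sqrt(0*1))) = 264 - 12*(1 + (-8 + sqrt(2)*sqrt(0))) = 264 - 12*(1 + (-8 + sqrt(2)*0)) = 264 - 12*(1 + (-8 + 0)) = 264 - 12*(1 - 8) = 264 - 12*(-7) = 264 + 84 = 348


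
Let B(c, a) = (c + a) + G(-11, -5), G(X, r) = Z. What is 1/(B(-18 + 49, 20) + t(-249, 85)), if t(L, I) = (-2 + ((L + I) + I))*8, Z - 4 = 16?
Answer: -1/577 ≈ -0.0017331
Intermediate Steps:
Z = 20 (Z = 4 + 16 = 20)
G(X, r) = 20
t(L, I) = -16 + 8*L + 16*I (t(L, I) = (-2 + ((I + L) + I))*8 = (-2 + (L + 2*I))*8 = (-2 + L + 2*I)*8 = -16 + 8*L + 16*I)
B(c, a) = 20 + a + c (B(c, a) = (c + a) + 20 = (a + c) + 20 = 20 + a + c)
1/(B(-18 + 49, 20) + t(-249, 85)) = 1/((20 + 20 + (-18 + 49)) + (-16 + 8*(-249) + 16*85)) = 1/((20 + 20 + 31) + (-16 - 1992 + 1360)) = 1/(71 - 648) = 1/(-577) = -1/577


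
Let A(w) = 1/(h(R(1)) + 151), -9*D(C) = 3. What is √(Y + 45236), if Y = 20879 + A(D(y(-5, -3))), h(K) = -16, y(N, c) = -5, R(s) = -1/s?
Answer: √133882890/45 ≈ 257.13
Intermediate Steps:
D(C) = -⅓ (D(C) = -⅑*3 = -⅓)
A(w) = 1/135 (A(w) = 1/(-16 + 151) = 1/135)
Y = 2818666/135 (Y = 20879 + 1/135 = 2818666/135 ≈ 20879.)
√(Y + 45236) = √(2818666/135 + 45236) = √(8925526/135) = √133882890/45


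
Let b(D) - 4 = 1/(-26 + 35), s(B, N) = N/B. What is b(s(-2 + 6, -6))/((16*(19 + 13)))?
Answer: 37/4608 ≈ 0.0080295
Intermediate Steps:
b(D) = 37/9 (b(D) = 4 + 1/(-26 + 35) = 4 + 1/9 = 4 + ⅑ = 37/9)
b(s(-2 + 6, -6))/((16*(19 + 13))) = 37/(9*((16*(19 + 13)))) = 37/(9*((16*32))) = (37/9)/512 = (37/9)*(1/512) = 37/4608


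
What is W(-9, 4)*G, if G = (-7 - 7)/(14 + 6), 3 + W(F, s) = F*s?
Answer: 273/10 ≈ 27.300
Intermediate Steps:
W(F, s) = -3 + F*s
G = -7/10 (G = -14/20 = -14*1/20 = -7/10 ≈ -0.70000)
W(-9, 4)*G = (-3 - 9*4)*(-7/10) = (-3 - 36)*(-7/10) = -39*(-7/10) = 273/10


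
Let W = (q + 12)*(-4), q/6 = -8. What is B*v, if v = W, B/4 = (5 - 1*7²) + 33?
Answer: -6336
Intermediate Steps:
q = -48 (q = 6*(-8) = -48)
W = 144 (W = (-48 + 12)*(-4) = -36*(-4) = 144)
B = -44 (B = 4*((5 - 1*7²) + 33) = 4*((5 - 1*49) + 33) = 4*((5 - 49) + 33) = 4*(-44 + 33) = 4*(-11) = -44)
v = 144
B*v = -44*144 = -6336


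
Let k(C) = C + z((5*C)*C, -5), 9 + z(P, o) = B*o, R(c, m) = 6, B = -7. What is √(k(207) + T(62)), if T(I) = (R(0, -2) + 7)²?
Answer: √402 ≈ 20.050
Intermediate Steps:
z(P, o) = -9 - 7*o
k(C) = 26 + C (k(C) = C + (-9 - 7*(-5)) = C + (-9 + 35) = C + 26 = 26 + C)
T(I) = 169 (T(I) = (6 + 7)² = 13² = 169)
√(k(207) + T(62)) = √((26 + 207) + 169) = √(233 + 169) = √402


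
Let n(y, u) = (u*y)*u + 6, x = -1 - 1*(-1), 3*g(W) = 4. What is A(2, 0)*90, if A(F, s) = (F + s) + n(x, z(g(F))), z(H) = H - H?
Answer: 720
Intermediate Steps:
g(W) = 4/3 (g(W) = (⅓)*4 = 4/3)
z(H) = 0
x = 0 (x = -1 + 1 = 0)
n(y, u) = 6 + y*u² (n(y, u) = y*u² + 6 = 6 + y*u²)
A(F, s) = 6 + F + s (A(F, s) = (F + s) + (6 + 0*0²) = (F + s) + (6 + 0*0) = (F + s) + (6 + 0) = (F + s) + 6 = 6 + F + s)
A(2, 0)*90 = (6 + 2 + 0)*90 = 8*90 = 720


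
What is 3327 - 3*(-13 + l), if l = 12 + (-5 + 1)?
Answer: 3342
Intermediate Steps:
l = 8 (l = 12 - 4 = 8)
3327 - 3*(-13 + l) = 3327 - 3*(-13 + 8) = 3327 - 3*(-5) = 3327 + 15 = 3342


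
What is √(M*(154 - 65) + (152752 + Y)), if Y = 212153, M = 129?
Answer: √376386 ≈ 613.50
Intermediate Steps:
√(M*(154 - 65) + (152752 + Y)) = √(129*(154 - 65) + (152752 + 212153)) = √(129*89 + 364905) = √(11481 + 364905) = √376386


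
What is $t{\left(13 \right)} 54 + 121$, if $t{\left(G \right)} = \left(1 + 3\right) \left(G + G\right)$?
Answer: $5737$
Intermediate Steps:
$t{\left(G \right)} = 8 G$ ($t{\left(G \right)} = 4 \cdot 2 G = 8 G$)
$t{\left(13 \right)} 54 + 121 = 8 \cdot 13 \cdot 54 + 121 = 104 \cdot 54 + 121 = 5616 + 121 = 5737$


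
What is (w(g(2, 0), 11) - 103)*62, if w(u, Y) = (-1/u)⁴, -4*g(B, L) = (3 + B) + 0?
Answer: -3975378/625 ≈ -6360.6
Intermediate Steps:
g(B, L) = -¾ - B/4 (g(B, L) = -((3 + B) + 0)/4 = -(3 + B)/4 = -¾ - B/4)
w(u, Y) = u⁻⁴
(w(g(2, 0), 11) - 103)*62 = ((-¾ - ¼*2)⁻⁴ - 103)*62 = ((-¾ - ½)⁻⁴ - 103)*62 = ((-5/4)⁻⁴ - 103)*62 = (256/625 - 103)*62 = -64119/625*62 = -3975378/625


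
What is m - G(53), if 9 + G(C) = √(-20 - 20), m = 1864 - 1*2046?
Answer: -173 - 2*I*√10 ≈ -173.0 - 6.3246*I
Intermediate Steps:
m = -182 (m = 1864 - 2046 = -182)
G(C) = -9 + 2*I*√10 (G(C) = -9 + √(-20 - 20) = -9 + √(-40) = -9 + 2*I*√10)
m - G(53) = -182 - (-9 + 2*I*√10) = -182 + (9 - 2*I*√10) = -173 - 2*I*√10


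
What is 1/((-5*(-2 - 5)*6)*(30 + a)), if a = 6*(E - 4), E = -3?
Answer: -1/2520 ≈ -0.00039683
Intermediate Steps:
a = -42 (a = 6*(-3 - 4) = 6*(-7) = -42)
1/((-5*(-2 - 5)*6)*(30 + a)) = 1/((-5*(-2 - 5)*6)*(30 - 42)) = 1/((-5*(-7)*6)*(-12)) = 1/((35*6)*(-12)) = 1/(210*(-12)) = 1/(-2520) = -1/2520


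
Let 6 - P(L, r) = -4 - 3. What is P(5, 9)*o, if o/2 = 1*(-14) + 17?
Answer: 78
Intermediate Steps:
P(L, r) = 13 (P(L, r) = 6 - (-4 - 3) = 6 - 1*(-7) = 6 + 7 = 13)
o = 6 (o = 2*(1*(-14) + 17) = 2*(-14 + 17) = 2*3 = 6)
P(5, 9)*o = 13*6 = 78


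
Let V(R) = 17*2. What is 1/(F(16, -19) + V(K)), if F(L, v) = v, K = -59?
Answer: 1/15 ≈ 0.066667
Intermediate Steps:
V(R) = 34
1/(F(16, -19) + V(K)) = 1/(-19 + 34) = 1/15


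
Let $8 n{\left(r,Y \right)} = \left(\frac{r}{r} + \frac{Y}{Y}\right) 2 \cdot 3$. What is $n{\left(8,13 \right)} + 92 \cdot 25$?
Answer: $\frac{4603}{2} \approx 2301.5$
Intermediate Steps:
$n{\left(r,Y \right)} = \frac{3}{2}$ ($n{\left(r,Y \right)} = \frac{\left(\frac{r}{r} + \frac{Y}{Y}\right) 2 \cdot 3}{8} = \frac{\left(1 + 1\right) 2 \cdot 3}{8} = \frac{2 \cdot 2 \cdot 3}{8} = \frac{4 \cdot 3}{8} = \frac{1}{8} \cdot 12 = \frac{3}{2}$)
$n{\left(8,13 \right)} + 92 \cdot 25 = \frac{3}{2} + 92 \cdot 25 = \frac{3}{2} + 2300 = \frac{4603}{2}$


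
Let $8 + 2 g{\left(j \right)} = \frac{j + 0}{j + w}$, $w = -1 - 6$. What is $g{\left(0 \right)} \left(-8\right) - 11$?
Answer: $21$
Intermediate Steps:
$w = -7$ ($w = -1 - 6 = -7$)
$g{\left(j \right)} = -4 + \frac{j}{2 \left(-7 + j\right)}$ ($g{\left(j \right)} = -4 + \frac{\left(j + 0\right) \frac{1}{j - 7}}{2} = -4 + \frac{j \frac{1}{-7 + j}}{2} = -4 + \frac{j}{2 \left(-7 + j\right)}$)
$g{\left(0 \right)} \left(-8\right) - 11 = \frac{7 \left(8 - 0\right)}{2 \left(-7 + 0\right)} \left(-8\right) - 11 = \frac{7 \left(8 + 0\right)}{2 \left(-7\right)} \left(-8\right) - 11 = \frac{7}{2} \left(- \frac{1}{7}\right) 8 \left(-8\right) - 11 = \left(-4\right) \left(-8\right) - 11 = 32 - 11 = 21$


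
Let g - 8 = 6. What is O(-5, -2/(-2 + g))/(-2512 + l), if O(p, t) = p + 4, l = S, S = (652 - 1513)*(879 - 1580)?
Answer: -1/601049 ≈ -1.6638e-6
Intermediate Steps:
g = 14 (g = 8 + 6 = 14)
S = 603561 (S = -861*(-701) = 603561)
l = 603561
O(p, t) = 4 + p
O(-5, -2/(-2 + g))/(-2512 + l) = (4 - 5)/(-2512 + 603561) = -1/601049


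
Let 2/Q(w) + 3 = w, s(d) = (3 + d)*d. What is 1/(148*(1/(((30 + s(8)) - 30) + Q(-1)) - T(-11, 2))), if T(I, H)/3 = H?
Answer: -175/155104 ≈ -0.0011283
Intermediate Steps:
s(d) = d*(3 + d)
Q(w) = 2/(-3 + w)
T(I, H) = 3*H
1/(148*(1/(((30 + s(8)) - 30) + Q(-1)) - T(-11, 2))) = 1/(148*(1/(((30 + 8*(3 + 8)) - 30) + 2/(-3 - 1)) - 3*2)) = 1/(148*(1/(((30 + 8*11) - 30) + 2/(-4)) - 1*6)) = 1/(148*(1/(((30 + 88) - 30) + 2*(-¼)) - 6)) = 1/(148*(1/((118 - 30) - ½) - 6)) = 1/(148*(1/(88 - ½) - 6)) = 1/(148*(1/(175/2) - 6)) = 1/(148*(2/175 - 6)) = 1/(148*(-1048/175)) = 1/(-155104/175) = -175/155104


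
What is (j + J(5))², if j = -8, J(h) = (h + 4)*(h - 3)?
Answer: 100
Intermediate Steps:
J(h) = (-3 + h)*(4 + h) (J(h) = (4 + h)*(-3 + h) = (-3 + h)*(4 + h))
(j + J(5))² = (-8 + (-12 + 5 + 5²))² = (-8 + (-12 + 5 + 25))² = (-8 + 18)² = 10² = 100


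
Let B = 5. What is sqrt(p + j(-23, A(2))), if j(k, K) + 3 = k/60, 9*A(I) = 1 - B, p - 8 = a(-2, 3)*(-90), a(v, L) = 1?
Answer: I*sqrt(76845)/30 ≈ 9.2403*I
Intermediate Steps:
p = -82 (p = 8 + 1*(-90) = 8 - 90 = -82)
A(I) = -4/9 (A(I) = (1 - 1*5)/9 = (1 - 5)/9 = (1/9)*(-4) = -4/9)
j(k, K) = -3 + k/60
sqrt(p + j(-23, A(2))) = sqrt(-82 + (-3 + (1/60)*(-23))) = sqrt(-82 + (-3 - 23/60)) = sqrt(-82 - 203/60) = sqrt(-5123/60) = I*sqrt(76845)/30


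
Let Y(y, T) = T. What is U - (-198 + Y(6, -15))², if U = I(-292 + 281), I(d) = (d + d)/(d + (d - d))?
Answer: -45367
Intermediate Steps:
I(d) = 2 (I(d) = (2*d)/(d + 0) = (2*d)/d = 2)
U = 2
U - (-198 + Y(6, -15))² = 2 - (-198 - 15)² = 2 - 1*(-213)² = 2 - 1*45369 = 2 - 45369 = -45367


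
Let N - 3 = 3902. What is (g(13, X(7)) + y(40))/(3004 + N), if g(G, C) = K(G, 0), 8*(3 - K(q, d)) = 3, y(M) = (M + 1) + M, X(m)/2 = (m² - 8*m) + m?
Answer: 223/18424 ≈ 0.012104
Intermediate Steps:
N = 3905 (N = 3 + 3902 = 3905)
X(m) = -14*m + 2*m² (X(m) = 2*((m² - 8*m) + m) = 2*(m² - 7*m) = -14*m + 2*m²)
y(M) = 1 + 2*M (y(M) = (1 + M) + M = 1 + 2*M)
K(q, d) = 21/8 (K(q, d) = 3 - ⅛*3 = 3 - 3/8 = 21/8)
g(G, C) = 21/8
(g(13, X(7)) + y(40))/(3004 + N) = (21/8 + (1 + 2*40))/(3004 + 3905) = (21/8 + (1 + 80))/6909 = (21/8 + 81)*(1/6909) = (669/8)*(1/6909) = 223/18424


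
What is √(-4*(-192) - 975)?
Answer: 3*I*√23 ≈ 14.387*I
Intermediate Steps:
√(-4*(-192) - 975) = √(768 - 975) = √(-207) = 3*I*√23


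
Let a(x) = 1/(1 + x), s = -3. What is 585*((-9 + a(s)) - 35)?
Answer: -52065/2 ≈ -26033.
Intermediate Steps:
585*((-9 + a(s)) - 35) = 585*((-9 + 1/(1 - 3)) - 35) = 585*((-9 + 1/(-2)) - 35) = 585*((-9 - 1/2) - 35) = 585*(-19/2 - 35) = 585*(-89/2) = -52065/2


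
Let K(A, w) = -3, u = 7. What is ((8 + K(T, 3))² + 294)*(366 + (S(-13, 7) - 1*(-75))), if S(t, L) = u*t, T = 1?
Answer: 111650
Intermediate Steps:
S(t, L) = 7*t
((8 + K(T, 3))² + 294)*(366 + (S(-13, 7) - 1*(-75))) = ((8 - 3)² + 294)*(366 + (7*(-13) - 1*(-75))) = (5² + 294)*(366 + (-91 + 75)) = (25 + 294)*(366 - 16) = 319*350 = 111650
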